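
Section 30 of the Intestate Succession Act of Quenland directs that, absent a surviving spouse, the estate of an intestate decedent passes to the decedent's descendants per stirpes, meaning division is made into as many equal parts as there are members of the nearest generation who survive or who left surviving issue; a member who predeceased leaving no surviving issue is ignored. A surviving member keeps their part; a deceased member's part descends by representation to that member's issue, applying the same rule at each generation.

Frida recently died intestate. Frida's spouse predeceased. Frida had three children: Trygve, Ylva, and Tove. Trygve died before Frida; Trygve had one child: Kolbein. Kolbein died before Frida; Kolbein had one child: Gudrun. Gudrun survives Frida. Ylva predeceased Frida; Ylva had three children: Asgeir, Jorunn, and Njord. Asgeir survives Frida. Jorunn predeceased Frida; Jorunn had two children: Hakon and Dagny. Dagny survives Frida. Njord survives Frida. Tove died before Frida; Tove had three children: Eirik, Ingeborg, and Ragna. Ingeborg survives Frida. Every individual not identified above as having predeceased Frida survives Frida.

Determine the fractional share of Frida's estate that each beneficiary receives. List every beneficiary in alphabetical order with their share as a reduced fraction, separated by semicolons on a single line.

Asgeir 1/9; Dagny 1/18; Eirik 1/9; Gudrun 1/3; Hakon 1/18; Ingeborg 1/9; Njord 1/9; Ragna 1/9

There is no surviving spouse, so the entire estate passes to Frida's descendants per stirpes.
The estate is divided into 3 equal shares of 1/3 among Trygve, Ylva, Tove.
Trygve predeceased; the 1/3 allotted to Trygve's branch passes to Trygve's issue by representation.
Kolbein's line is the sole branch at this level, so the full 1/3 passes to Kolbein's issue by representation.
Gudrun is the sole taker at this level and receives the full 1/3.
Ylva predeceased; the 1/3 allotted to Ylva's branch passes to Ylva's issue by representation.
The 1/3 is divided into 3 equal shares of 1/9 among Asgeir, Jorunn, Njord.
Asgeir is living and takes 1/9.
Jorunn predeceased; the 1/9 allotted to Jorunn's branch passes to Jorunn's issue by representation.
The 1/9 is divided into 2 equal shares of 1/18 among Hakon, Dagny.
Hakon is living and takes 1/18.
Dagny is living and takes 1/18.
Njord is living and takes 1/9.
Tove predeceased; the 1/3 allotted to Tove's branch passes to Tove's issue by representation.
The 1/3 is divided into 3 equal shares of 1/9 among Eirik, Ingeborg, Ragna.
Eirik is living and takes 1/9.
Ingeborg is living and takes 1/9.
Ragna is living and takes 1/9.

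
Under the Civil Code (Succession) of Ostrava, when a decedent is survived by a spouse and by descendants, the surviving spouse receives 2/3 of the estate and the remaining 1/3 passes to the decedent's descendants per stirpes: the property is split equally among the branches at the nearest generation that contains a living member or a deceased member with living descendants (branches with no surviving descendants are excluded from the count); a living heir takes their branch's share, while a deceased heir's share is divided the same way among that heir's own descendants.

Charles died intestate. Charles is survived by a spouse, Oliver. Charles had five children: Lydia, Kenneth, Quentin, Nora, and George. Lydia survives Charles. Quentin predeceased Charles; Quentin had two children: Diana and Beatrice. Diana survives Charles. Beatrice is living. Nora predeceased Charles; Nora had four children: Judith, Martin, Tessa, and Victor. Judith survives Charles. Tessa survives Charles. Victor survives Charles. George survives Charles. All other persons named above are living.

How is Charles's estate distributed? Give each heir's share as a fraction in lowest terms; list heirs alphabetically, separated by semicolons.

Beatrice 1/30; Diana 1/30; George 1/15; Judith 1/60; Kenneth 1/15; Lydia 1/15; Martin 1/60; Oliver 2/3; Tessa 1/60; Victor 1/60

Oliver, as surviving spouse, takes 2/3.
The remaining 1/3 passes to Charles's descendants per stirpes.
The 1/3 is divided into 5 equal shares of 1/15 among Lydia, Kenneth, Quentin, Nora, George.
Lydia is living and takes 1/15.
Kenneth is living and takes 1/15.
Quentin predeceased; the 1/15 allotted to Quentin's branch passes to Quentin's issue by representation.
The 1/15 is divided into 2 equal shares of 1/30 among Diana, Beatrice.
Diana is living and takes 1/30.
Beatrice is living and takes 1/30.
Nora predeceased; the 1/15 allotted to Nora's branch passes to Nora's issue by representation.
The 1/15 is divided into 4 equal shares of 1/60 among Judith, Martin, Tessa, Victor.
Judith is living and takes 1/60.
Martin is living and takes 1/60.
Tessa is living and takes 1/60.
Victor is living and takes 1/60.
George is living and takes 1/15.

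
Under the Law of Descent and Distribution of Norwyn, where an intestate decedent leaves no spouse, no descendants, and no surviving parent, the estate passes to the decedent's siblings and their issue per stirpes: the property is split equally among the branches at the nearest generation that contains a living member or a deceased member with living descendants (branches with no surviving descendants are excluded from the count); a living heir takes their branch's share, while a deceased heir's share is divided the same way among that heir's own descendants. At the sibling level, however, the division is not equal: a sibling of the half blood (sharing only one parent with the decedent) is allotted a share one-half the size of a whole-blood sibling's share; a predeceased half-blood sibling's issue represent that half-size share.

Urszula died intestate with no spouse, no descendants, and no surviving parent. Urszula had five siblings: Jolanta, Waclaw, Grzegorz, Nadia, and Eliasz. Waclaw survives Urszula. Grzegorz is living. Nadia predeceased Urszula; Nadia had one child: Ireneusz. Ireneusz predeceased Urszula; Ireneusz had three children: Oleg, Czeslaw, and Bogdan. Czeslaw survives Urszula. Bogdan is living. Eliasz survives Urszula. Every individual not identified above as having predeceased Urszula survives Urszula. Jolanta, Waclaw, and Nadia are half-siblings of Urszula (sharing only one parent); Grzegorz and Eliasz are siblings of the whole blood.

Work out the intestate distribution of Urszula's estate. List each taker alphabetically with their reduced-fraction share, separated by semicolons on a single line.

Bogdan 1/21; Czeslaw 1/21; Eliasz 2/7; Grzegorz 2/7; Jolanta 1/7; Oleg 1/21; Waclaw 1/7

No spouse, descendants, or parent survives, so the estate passes to Urszula's siblings per stirpes.
Half-blood siblings count for one-half the weight of whole-blood siblings at the initial division.
Dividing 1 in proportion to weights (total weight 7/2): Jolanta (weight 1/2) → 1/7; Waclaw (weight 1/2) → 1/7; Grzegorz (weight 1) → 2/7; Nadia (weight 1/2) → 1/7; Eliasz (weight 1) → 2/7.
Jolanta is living and takes 1/7.
Waclaw is living and takes 1/7.
Grzegorz is living and takes 2/7.
Nadia predeceased; the 1/7 allotted to Nadia's branch passes to Nadia's issue by representation.
Ireneusz's line is the sole branch at this level, so the full 1/7 passes to Ireneusz's issue by representation.
The 1/7 is divided into 3 equal shares of 1/21 among Oleg, Czeslaw, Bogdan.
Oleg is living and takes 1/21.
Czeslaw is living and takes 1/21.
Bogdan is living and takes 1/21.
Eliasz is living and takes 2/7.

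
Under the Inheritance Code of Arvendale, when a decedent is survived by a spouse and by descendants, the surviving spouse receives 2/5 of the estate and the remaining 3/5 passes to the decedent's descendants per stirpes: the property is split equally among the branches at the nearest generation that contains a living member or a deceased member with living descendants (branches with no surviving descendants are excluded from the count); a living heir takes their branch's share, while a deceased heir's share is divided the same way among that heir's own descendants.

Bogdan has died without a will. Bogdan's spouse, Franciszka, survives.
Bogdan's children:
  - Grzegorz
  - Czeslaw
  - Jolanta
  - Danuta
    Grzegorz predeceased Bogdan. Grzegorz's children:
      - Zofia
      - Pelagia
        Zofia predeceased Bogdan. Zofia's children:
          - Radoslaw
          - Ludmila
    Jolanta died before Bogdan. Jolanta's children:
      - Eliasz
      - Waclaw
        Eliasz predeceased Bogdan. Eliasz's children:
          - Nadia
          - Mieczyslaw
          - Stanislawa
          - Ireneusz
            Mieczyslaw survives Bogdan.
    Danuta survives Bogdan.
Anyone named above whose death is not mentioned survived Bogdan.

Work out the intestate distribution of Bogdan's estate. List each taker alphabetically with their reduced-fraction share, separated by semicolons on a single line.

Czeslaw 3/20; Danuta 3/20; Franciszka 2/5; Ireneusz 3/160; Ludmila 3/80; Mieczyslaw 3/160; Nadia 3/160; Pelagia 3/40; Radoslaw 3/80; Stanislawa 3/160; Waclaw 3/40

Franciszka, as surviving spouse, takes 2/5.
The remaining 3/5 passes to Bogdan's descendants per stirpes.
The 3/5 is divided into 4 equal shares of 3/20 among Grzegorz, Czeslaw, Jolanta, Danuta.
Grzegorz predeceased; the 3/20 allotted to Grzegorz's branch passes to Grzegorz's issue by representation.
The 3/20 is divided into 2 equal shares of 3/40 among Zofia, Pelagia.
Zofia predeceased; the 3/40 allotted to Zofia's branch passes to Zofia's issue by representation.
The 3/40 is divided into 2 equal shares of 3/80 among Radoslaw, Ludmila.
Radoslaw is living and takes 3/80.
Ludmila is living and takes 3/80.
Pelagia is living and takes 3/40.
Czeslaw is living and takes 3/20.
Jolanta predeceased; the 3/20 allotted to Jolanta's branch passes to Jolanta's issue by representation.
The 3/20 is divided into 2 equal shares of 3/40 among Eliasz, Waclaw.
Eliasz predeceased; the 3/40 allotted to Eliasz's branch passes to Eliasz's issue by representation.
The 3/40 is divided into 4 equal shares of 3/160 among Nadia, Mieczyslaw, Stanislawa, Ireneusz.
Nadia is living and takes 3/160.
Mieczyslaw is living and takes 3/160.
Stanislawa is living and takes 3/160.
Ireneusz is living and takes 3/160.
Waclaw is living and takes 3/40.
Danuta is living and takes 3/20.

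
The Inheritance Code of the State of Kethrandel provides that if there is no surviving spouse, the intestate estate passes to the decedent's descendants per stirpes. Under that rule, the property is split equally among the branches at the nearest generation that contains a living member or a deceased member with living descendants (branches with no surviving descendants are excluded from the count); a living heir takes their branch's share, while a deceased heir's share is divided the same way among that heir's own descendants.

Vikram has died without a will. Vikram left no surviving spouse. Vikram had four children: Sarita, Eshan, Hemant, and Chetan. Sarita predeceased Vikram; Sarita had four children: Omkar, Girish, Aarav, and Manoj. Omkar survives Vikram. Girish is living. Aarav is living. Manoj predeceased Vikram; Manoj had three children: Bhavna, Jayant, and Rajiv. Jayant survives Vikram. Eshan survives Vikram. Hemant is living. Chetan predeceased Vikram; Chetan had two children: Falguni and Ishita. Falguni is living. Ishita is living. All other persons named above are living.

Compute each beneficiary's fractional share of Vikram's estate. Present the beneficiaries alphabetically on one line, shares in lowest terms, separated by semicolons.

There is no surviving spouse, so the entire estate passes to Vikram's descendants per stirpes.
The estate is divided into 4 equal shares of 1/4 among Sarita, Eshan, Hemant, Chetan.
Sarita predeceased; the 1/4 allotted to Sarita's branch passes to Sarita's issue by representation.
The 1/4 is divided into 4 equal shares of 1/16 among Omkar, Girish, Aarav, Manoj.
Omkar is living and takes 1/16.
Girish is living and takes 1/16.
Aarav is living and takes 1/16.
Manoj predeceased; the 1/16 allotted to Manoj's branch passes to Manoj's issue by representation.
The 1/16 is divided into 3 equal shares of 1/48 among Bhavna, Jayant, Rajiv.
Bhavna is living and takes 1/48.
Jayant is living and takes 1/48.
Rajiv is living and takes 1/48.
Eshan is living and takes 1/4.
Hemant is living and takes 1/4.
Chetan predeceased; the 1/4 allotted to Chetan's branch passes to Chetan's issue by representation.
The 1/4 is divided into 2 equal shares of 1/8 among Falguni, Ishita.
Falguni is living and takes 1/8.
Ishita is living and takes 1/8.

Aarav 1/16; Bhavna 1/48; Eshan 1/4; Falguni 1/8; Girish 1/16; Hemant 1/4; Ishita 1/8; Jayant 1/48; Omkar 1/16; Rajiv 1/48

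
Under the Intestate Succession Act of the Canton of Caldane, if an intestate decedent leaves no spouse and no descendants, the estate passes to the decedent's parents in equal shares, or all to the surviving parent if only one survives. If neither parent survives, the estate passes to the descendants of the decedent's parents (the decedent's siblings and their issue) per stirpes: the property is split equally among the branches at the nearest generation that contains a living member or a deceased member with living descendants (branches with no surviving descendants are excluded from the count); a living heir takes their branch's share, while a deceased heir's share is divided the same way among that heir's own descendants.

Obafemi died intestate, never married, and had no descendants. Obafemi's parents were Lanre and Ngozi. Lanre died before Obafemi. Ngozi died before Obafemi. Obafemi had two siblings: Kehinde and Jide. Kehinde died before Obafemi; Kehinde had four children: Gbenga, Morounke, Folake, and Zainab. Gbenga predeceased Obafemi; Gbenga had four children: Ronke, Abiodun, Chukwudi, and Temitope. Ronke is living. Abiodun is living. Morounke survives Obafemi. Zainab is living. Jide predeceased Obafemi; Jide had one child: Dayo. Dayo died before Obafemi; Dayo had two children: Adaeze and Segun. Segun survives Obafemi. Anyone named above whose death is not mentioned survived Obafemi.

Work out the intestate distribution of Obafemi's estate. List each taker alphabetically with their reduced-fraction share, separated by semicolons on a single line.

Neither parent survives and there are no descendants, so the estate passes to Obafemi's siblings and their issue per stirpes.
The estate is divided into 2 equal shares of 1/2 among Kehinde, Jide.
Kehinde predeceased; the 1/2 allotted to Kehinde's branch passes to Kehinde's issue by representation.
The 1/2 is divided into 4 equal shares of 1/8 among Gbenga, Morounke, Folake, Zainab.
Gbenga predeceased; the 1/8 allotted to Gbenga's branch passes to Gbenga's issue by representation.
The 1/8 is divided into 4 equal shares of 1/32 among Ronke, Abiodun, Chukwudi, Temitope.
Ronke is living and takes 1/32.
Abiodun is living and takes 1/32.
Chukwudi is living and takes 1/32.
Temitope is living and takes 1/32.
Morounke is living and takes 1/8.
Folake is living and takes 1/8.
Zainab is living and takes 1/8.
Jide predeceased; the 1/2 allotted to Jide's branch passes to Jide's issue by representation.
Dayo's line is the sole branch at this level, so the full 1/2 passes to Dayo's issue by representation.
The 1/2 is divided into 2 equal shares of 1/4 among Adaeze, Segun.
Adaeze is living and takes 1/4.
Segun is living and takes 1/4.

Abiodun 1/32; Adaeze 1/4; Chukwudi 1/32; Folake 1/8; Morounke 1/8; Ronke 1/32; Segun 1/4; Temitope 1/32; Zainab 1/8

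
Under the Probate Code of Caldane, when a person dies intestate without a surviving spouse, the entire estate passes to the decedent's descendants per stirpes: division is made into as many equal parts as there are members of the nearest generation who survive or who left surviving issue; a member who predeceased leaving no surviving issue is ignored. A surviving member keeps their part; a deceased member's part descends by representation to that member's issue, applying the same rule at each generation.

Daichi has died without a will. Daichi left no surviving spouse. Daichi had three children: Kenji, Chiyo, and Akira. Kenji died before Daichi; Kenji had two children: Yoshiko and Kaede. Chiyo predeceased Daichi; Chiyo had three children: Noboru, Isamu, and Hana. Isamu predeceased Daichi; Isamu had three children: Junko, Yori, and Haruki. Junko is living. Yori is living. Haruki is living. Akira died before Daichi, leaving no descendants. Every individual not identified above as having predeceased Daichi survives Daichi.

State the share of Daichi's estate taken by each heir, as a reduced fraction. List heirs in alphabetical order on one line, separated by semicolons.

There is no surviving spouse, so the entire estate passes to Daichi's descendants per stirpes.
Akira left no surviving issue, so that branch lapses and is disregarded.
The estate is divided into 2 equal shares of 1/2 among Kenji, Chiyo.
Kenji predeceased; the 1/2 allotted to Kenji's branch passes to Kenji's issue by representation.
The 1/2 is divided into 2 equal shares of 1/4 among Yoshiko, Kaede.
Yoshiko is living and takes 1/4.
Kaede is living and takes 1/4.
Chiyo predeceased; the 1/2 allotted to Chiyo's branch passes to Chiyo's issue by representation.
The 1/2 is divided into 3 equal shares of 1/6 among Noboru, Isamu, Hana.
Noboru is living and takes 1/6.
Isamu predeceased; the 1/6 allotted to Isamu's branch passes to Isamu's issue by representation.
The 1/6 is divided into 3 equal shares of 1/18 among Junko, Yori, Haruki.
Junko is living and takes 1/18.
Yori is living and takes 1/18.
Haruki is living and takes 1/18.
Hana is living and takes 1/6.

Hana 1/6; Haruki 1/18; Junko 1/18; Kaede 1/4; Noboru 1/6; Yori 1/18; Yoshiko 1/4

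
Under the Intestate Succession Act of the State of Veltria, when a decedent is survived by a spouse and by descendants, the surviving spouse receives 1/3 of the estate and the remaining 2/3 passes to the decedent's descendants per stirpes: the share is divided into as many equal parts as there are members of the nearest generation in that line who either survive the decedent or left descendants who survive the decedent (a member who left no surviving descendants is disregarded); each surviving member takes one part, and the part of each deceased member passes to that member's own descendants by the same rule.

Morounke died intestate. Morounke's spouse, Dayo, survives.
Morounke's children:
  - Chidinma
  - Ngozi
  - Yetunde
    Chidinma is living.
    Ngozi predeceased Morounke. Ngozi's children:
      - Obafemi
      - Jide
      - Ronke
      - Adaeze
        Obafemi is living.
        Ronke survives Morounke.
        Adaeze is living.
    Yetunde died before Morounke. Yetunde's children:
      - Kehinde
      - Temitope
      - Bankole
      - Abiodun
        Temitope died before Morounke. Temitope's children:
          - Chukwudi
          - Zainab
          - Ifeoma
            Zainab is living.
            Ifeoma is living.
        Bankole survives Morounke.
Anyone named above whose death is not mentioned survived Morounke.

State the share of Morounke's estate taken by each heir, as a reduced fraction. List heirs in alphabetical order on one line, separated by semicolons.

Dayo, as surviving spouse, takes 1/3.
The remaining 2/3 passes to Morounke's descendants per stirpes.
The 2/3 is divided into 3 equal shares of 2/9 among Chidinma, Ngozi, Yetunde.
Chidinma is living and takes 2/9.
Ngozi predeceased; the 2/9 allotted to Ngozi's branch passes to Ngozi's issue by representation.
The 2/9 is divided into 4 equal shares of 1/18 among Obafemi, Jide, Ronke, Adaeze.
Obafemi is living and takes 1/18.
Jide is living and takes 1/18.
Ronke is living and takes 1/18.
Adaeze is living and takes 1/18.
Yetunde predeceased; the 2/9 allotted to Yetunde's branch passes to Yetunde's issue by representation.
The 2/9 is divided into 4 equal shares of 1/18 among Kehinde, Temitope, Bankole, Abiodun.
Kehinde is living and takes 1/18.
Temitope predeceased; the 1/18 allotted to Temitope's branch passes to Temitope's issue by representation.
The 1/18 is divided into 3 equal shares of 1/54 among Chukwudi, Zainab, Ifeoma.
Chukwudi is living and takes 1/54.
Zainab is living and takes 1/54.
Ifeoma is living and takes 1/54.
Bankole is living and takes 1/18.
Abiodun is living and takes 1/18.

Abiodun 1/18; Adaeze 1/18; Bankole 1/18; Chidinma 2/9; Chukwudi 1/54; Dayo 1/3; Ifeoma 1/54; Jide 1/18; Kehinde 1/18; Obafemi 1/18; Ronke 1/18; Zainab 1/54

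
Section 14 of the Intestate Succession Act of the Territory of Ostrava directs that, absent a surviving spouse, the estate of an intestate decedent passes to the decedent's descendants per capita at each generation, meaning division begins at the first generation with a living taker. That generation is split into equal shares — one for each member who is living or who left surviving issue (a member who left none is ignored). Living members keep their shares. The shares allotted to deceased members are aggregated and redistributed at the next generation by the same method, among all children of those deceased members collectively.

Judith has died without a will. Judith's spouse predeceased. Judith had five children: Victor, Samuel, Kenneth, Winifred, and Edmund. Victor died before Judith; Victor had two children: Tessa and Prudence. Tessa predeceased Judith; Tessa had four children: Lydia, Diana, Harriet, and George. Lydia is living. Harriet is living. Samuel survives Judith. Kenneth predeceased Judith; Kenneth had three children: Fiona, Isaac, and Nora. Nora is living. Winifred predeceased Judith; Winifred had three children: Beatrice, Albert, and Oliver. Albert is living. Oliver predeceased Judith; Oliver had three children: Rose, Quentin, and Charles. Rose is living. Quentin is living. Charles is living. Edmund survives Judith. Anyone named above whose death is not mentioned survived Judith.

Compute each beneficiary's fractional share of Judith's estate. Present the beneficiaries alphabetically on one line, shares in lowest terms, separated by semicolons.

Albert 3/40; Beatrice 3/40; Charles 3/140; Diana 3/140; Edmund 1/5; Fiona 3/40; George 3/140; Harriet 3/140; Isaac 3/40; Lydia 3/140; Nora 3/40; Prudence 3/40; Quentin 3/140; Rose 3/140; Samuel 1/5

There is no surviving spouse, so the entire estate passes to Judith's descendants per capita at each generation.
At generation 1 (Victor, Samuel, Kenneth, Winifred, Edmund) there are 5 shares of (1)/5 = 1/5 each.
Living: Samuel and Edmund — each takes 1/5.
Deceased: Victor, Kenneth, and Winifred. Their combined 3/5 is pooled and carried to generation 2.
At generation 2 (Tessa, Prudence, Fiona, Isaac, Nora, Beatrice, Albert, Oliver) there are 8 shares of (3/5)/8 = 3/40 each.
Living: Prudence, Fiona, Isaac, Nora, Beatrice, and Albert — each takes 3/40.
Deceased: Tessa and Oliver. Their combined 3/20 is pooled and carried to generation 3.
At generation 3 (Lydia, Diana, Harriet, George, Rose, Quentin, Charles) there are 7 shares of (3/20)/7 = 3/140 each.
Living: Lydia, Diana, Harriet, George, Rose, Quentin, and Charles — each takes 3/140.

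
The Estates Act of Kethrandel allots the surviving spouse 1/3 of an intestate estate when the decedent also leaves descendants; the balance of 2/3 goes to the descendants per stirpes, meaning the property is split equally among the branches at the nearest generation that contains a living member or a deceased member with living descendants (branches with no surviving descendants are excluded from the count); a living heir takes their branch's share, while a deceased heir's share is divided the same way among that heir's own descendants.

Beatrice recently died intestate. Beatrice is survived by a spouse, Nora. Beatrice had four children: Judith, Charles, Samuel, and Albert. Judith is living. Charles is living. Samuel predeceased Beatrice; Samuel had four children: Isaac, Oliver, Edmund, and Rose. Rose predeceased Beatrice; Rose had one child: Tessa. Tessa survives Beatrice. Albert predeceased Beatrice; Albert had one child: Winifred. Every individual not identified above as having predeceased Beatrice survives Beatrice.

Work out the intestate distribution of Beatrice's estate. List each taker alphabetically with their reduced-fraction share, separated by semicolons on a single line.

Nora, as surviving spouse, takes 1/3.
The remaining 2/3 passes to Beatrice's descendants per stirpes.
The 2/3 is divided into 4 equal shares of 1/6 among Judith, Charles, Samuel, Albert.
Judith is living and takes 1/6.
Charles is living and takes 1/6.
Samuel predeceased; the 1/6 allotted to Samuel's branch passes to Samuel's issue by representation.
The 1/6 is divided into 4 equal shares of 1/24 among Isaac, Oliver, Edmund, Rose.
Isaac is living and takes 1/24.
Oliver is living and takes 1/24.
Edmund is living and takes 1/24.
Rose predeceased; the 1/24 allotted to Rose's branch passes to Rose's issue by representation.
Tessa is the sole taker at this level and receives the full 1/24.
Albert predeceased; the 1/6 allotted to Albert's branch passes to Albert's issue by representation.
Winifred is the sole taker at this level and receives the full 1/6.

Charles 1/6; Edmund 1/24; Isaac 1/24; Judith 1/6; Nora 1/3; Oliver 1/24; Tessa 1/24; Winifred 1/6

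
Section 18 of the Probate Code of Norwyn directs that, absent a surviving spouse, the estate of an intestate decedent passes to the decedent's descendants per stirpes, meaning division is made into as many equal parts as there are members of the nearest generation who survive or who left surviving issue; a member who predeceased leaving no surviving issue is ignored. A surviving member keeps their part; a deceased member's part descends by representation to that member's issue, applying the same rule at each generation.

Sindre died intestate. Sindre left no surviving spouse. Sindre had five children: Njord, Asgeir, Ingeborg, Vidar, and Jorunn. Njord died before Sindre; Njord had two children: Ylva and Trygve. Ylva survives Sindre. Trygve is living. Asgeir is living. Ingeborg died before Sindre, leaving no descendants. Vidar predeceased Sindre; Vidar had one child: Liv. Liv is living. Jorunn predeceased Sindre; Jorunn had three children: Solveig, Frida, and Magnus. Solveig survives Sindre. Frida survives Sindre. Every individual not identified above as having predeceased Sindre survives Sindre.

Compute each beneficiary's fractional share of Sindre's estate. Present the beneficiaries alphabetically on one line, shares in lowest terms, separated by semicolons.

There is no surviving spouse, so the entire estate passes to Sindre's descendants per stirpes.
Ingeborg left no surviving issue, so that branch lapses and is disregarded.
The estate is divided into 4 equal shares of 1/4 among Njord, Asgeir, Vidar, Jorunn.
Njord predeceased; the 1/4 allotted to Njord's branch passes to Njord's issue by representation.
The 1/4 is divided into 2 equal shares of 1/8 among Ylva, Trygve.
Ylva is living and takes 1/8.
Trygve is living and takes 1/8.
Asgeir is living and takes 1/4.
Vidar predeceased; the 1/4 allotted to Vidar's branch passes to Vidar's issue by representation.
Liv is the sole taker at this level and receives the full 1/4.
Jorunn predeceased; the 1/4 allotted to Jorunn's branch passes to Jorunn's issue by representation.
The 1/4 is divided into 3 equal shares of 1/12 among Solveig, Frida, Magnus.
Solveig is living and takes 1/12.
Frida is living and takes 1/12.
Magnus is living and takes 1/12.

Asgeir 1/4; Frida 1/12; Liv 1/4; Magnus 1/12; Solveig 1/12; Trygve 1/8; Ylva 1/8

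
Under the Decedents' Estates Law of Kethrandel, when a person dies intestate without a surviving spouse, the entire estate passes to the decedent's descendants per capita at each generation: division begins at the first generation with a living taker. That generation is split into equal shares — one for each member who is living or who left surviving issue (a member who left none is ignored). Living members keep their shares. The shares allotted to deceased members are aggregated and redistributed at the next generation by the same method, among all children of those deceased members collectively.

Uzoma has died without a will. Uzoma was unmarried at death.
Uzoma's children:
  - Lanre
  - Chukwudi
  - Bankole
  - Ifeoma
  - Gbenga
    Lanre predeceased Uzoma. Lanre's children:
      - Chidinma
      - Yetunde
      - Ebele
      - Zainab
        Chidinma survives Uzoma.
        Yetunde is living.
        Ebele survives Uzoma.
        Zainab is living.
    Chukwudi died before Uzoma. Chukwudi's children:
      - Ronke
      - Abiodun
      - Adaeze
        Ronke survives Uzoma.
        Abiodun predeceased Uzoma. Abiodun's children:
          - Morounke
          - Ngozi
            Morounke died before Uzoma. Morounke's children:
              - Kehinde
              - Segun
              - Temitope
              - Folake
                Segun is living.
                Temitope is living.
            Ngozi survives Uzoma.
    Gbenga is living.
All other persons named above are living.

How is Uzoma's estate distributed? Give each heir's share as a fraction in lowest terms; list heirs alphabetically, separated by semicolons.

Adaeze 2/35; Bankole 1/5; Chidinma 2/35; Ebele 2/35; Folake 1/140; Gbenga 1/5; Ifeoma 1/5; Kehinde 1/140; Ngozi 1/35; Ronke 2/35; Segun 1/140; Temitope 1/140; Yetunde 2/35; Zainab 2/35

There is no surviving spouse, so the entire estate passes to Uzoma's descendants per capita at each generation.
At generation 1 (Lanre, Chukwudi, Bankole, Ifeoma, Gbenga) there are 5 shares of (1)/5 = 1/5 each.
Living: Bankole, Ifeoma, and Gbenga — each takes 1/5.
Deceased: Lanre and Chukwudi. Their combined 2/5 is pooled and carried to generation 2.
At generation 2 (Chidinma, Yetunde, Ebele, Zainab, Ronke, Abiodun, Adaeze) there are 7 shares of (2/5)/7 = 2/35 each.
Living: Chidinma, Yetunde, Ebele, Zainab, Ronke, and Adaeze — each takes 2/35.
Deceased: Abiodun. That 2/35 share is carried to generation 3.
At generation 3 (Morounke, Ngozi) there are 2 shares of (2/35)/2 = 1/35 each.
Living: Ngozi — each takes 1/35.
Deceased: Morounke. That 1/35 share is carried to generation 4.
At generation 4 (Kehinde, Segun, Temitope, Folake) there are 4 shares of (1/35)/4 = 1/140 each.
Living: Kehinde, Segun, Temitope, and Folake — each takes 1/140.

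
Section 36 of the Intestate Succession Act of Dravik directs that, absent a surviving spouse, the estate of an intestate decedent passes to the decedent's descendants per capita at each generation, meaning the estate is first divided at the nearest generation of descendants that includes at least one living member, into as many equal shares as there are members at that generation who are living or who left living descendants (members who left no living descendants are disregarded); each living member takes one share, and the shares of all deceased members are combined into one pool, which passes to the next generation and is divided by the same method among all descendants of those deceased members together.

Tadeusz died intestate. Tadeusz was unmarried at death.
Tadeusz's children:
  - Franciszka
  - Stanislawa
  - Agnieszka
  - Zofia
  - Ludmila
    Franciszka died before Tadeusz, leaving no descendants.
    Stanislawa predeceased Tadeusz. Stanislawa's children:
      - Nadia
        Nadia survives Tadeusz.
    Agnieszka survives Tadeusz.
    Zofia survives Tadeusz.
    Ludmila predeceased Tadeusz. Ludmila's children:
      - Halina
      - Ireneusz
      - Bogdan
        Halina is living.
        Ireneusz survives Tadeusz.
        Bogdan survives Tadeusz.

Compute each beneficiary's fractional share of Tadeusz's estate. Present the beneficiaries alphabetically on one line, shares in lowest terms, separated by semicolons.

There is no surviving spouse, so the entire estate passes to Tadeusz's descendants per capita at each generation.
At generation 1 (Stanislawa, Agnieszka, Zofia, Ludmila) there are 4 shares of (1)/4 = 1/4 each.
Living: Agnieszka and Zofia — each takes 1/4.
Deceased: Stanislawa and Ludmila. Their combined 1/2 is pooled and carried to generation 2.
At generation 2 (Nadia, Halina, Ireneusz, Bogdan) there are 4 shares of (1/2)/4 = 1/8 each.
Living: Nadia, Halina, Ireneusz, and Bogdan — each takes 1/8.

Agnieszka 1/4; Bogdan 1/8; Halina 1/8; Ireneusz 1/8; Nadia 1/8; Zofia 1/4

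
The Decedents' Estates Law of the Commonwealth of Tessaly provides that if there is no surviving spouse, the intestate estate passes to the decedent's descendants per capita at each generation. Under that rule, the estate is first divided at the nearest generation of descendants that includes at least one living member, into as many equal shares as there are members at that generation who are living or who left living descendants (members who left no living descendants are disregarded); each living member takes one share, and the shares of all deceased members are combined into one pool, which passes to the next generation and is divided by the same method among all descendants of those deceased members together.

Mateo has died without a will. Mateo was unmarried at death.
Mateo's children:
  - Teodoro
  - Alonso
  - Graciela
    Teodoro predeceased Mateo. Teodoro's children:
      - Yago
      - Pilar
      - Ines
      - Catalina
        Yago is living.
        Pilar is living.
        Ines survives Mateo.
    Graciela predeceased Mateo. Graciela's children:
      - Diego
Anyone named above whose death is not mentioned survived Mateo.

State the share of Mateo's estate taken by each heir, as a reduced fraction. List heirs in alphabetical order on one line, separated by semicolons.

There is no surviving spouse, so the entire estate passes to Mateo's descendants per capita at each generation.
At generation 1 (Teodoro, Alonso, Graciela) there are 3 shares of (1)/3 = 1/3 each.
Living: Alonso — each takes 1/3.
Deceased: Teodoro and Graciela. Their combined 2/3 is pooled and carried to generation 2.
At generation 2 (Yago, Pilar, Ines, Catalina, Diego) there are 5 shares of (2/3)/5 = 2/15 each.
Living: Yago, Pilar, Ines, Catalina, and Diego — each takes 2/15.

Alonso 1/3; Catalina 2/15; Diego 2/15; Ines 2/15; Pilar 2/15; Yago 2/15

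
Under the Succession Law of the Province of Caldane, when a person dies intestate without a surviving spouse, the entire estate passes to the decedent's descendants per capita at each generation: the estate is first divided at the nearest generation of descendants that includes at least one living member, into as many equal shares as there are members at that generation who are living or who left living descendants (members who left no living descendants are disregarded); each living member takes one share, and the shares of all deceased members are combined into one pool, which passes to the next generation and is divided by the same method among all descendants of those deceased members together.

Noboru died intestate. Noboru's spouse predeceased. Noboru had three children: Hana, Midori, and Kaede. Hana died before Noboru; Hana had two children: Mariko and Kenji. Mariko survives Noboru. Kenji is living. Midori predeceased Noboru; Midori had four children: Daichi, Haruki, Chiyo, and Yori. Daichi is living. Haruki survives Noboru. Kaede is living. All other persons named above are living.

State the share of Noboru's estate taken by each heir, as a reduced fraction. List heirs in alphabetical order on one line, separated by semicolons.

There is no surviving spouse, so the entire estate passes to Noboru's descendants per capita at each generation.
At generation 1 (Hana, Midori, Kaede) there are 3 shares of (1)/3 = 1/3 each.
Living: Kaede — each takes 1/3.
Deceased: Hana and Midori. Their combined 2/3 is pooled and carried to generation 2.
At generation 2 (Mariko, Kenji, Daichi, Haruki, Chiyo, Yori) there are 6 shares of (2/3)/6 = 1/9 each.
Living: Mariko, Kenji, Daichi, Haruki, Chiyo, and Yori — each takes 1/9.

Chiyo 1/9; Daichi 1/9; Haruki 1/9; Kaede 1/3; Kenji 1/9; Mariko 1/9; Yori 1/9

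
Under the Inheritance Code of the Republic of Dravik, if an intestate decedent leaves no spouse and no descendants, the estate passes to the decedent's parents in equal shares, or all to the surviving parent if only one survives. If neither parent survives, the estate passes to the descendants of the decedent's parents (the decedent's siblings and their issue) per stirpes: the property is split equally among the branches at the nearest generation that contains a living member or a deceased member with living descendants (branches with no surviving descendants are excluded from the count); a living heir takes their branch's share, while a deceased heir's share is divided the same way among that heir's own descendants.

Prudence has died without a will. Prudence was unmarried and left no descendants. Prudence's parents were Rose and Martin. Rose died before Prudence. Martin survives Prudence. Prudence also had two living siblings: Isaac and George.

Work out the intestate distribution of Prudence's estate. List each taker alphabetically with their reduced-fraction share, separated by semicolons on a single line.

Martin 1

Only one parent, Martin, survives, so Martin takes the entire estate. The siblings take nothing because a surviving parent has priority.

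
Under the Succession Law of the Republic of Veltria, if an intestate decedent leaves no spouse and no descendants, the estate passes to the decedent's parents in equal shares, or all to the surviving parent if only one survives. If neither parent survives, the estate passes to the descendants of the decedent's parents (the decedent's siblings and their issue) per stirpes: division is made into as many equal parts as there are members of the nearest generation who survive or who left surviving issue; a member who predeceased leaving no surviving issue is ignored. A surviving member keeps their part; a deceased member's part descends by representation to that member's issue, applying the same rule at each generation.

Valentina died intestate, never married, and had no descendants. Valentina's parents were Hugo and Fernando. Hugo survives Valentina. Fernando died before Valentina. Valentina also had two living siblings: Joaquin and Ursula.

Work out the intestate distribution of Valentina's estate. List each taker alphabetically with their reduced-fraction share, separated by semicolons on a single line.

Only one parent, Hugo, survives, so Hugo takes the entire estate. The siblings take nothing because a surviving parent has priority.

Hugo 1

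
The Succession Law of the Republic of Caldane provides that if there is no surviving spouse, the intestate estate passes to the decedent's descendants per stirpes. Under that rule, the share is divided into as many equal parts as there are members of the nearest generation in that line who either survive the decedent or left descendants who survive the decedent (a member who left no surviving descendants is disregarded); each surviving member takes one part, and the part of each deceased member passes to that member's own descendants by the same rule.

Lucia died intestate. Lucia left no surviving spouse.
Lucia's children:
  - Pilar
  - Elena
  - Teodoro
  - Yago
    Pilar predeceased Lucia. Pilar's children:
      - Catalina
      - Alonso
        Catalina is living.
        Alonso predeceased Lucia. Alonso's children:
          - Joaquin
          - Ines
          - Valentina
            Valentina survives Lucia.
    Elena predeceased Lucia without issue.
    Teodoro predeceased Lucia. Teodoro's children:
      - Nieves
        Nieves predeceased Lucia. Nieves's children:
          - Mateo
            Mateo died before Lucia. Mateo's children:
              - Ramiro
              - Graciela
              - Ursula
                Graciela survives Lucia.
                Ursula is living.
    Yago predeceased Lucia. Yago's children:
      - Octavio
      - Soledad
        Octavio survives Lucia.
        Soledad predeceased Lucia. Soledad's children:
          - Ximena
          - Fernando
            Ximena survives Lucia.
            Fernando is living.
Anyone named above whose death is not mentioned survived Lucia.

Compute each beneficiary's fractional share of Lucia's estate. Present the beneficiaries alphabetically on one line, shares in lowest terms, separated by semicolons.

There is no surviving spouse, so the entire estate passes to Lucia's descendants per stirpes.
Elena left no surviving issue, so that branch lapses and is disregarded.
The estate is divided into 3 equal shares of 1/3 among Pilar, Teodoro, Yago.
Pilar predeceased; the 1/3 allotted to Pilar's branch passes to Pilar's issue by representation.
The 1/3 is divided into 2 equal shares of 1/6 among Catalina, Alonso.
Catalina is living and takes 1/6.
Alonso predeceased; the 1/6 allotted to Alonso's branch passes to Alonso's issue by representation.
The 1/6 is divided into 3 equal shares of 1/18 among Joaquin, Ines, Valentina.
Joaquin is living and takes 1/18.
Ines is living and takes 1/18.
Valentina is living and takes 1/18.
Teodoro predeceased; the 1/3 allotted to Teodoro's branch passes to Teodoro's issue by representation.
Nieves's line is the sole branch at this level, so the full 1/3 passes to Nieves's issue by representation.
Mateo's line is the sole branch at this level, so the full 1/3 passes to Mateo's issue by representation.
The 1/3 is divided into 3 equal shares of 1/9 among Ramiro, Graciela, Ursula.
Ramiro is living and takes 1/9.
Graciela is living and takes 1/9.
Ursula is living and takes 1/9.
Yago predeceased; the 1/3 allotted to Yago's branch passes to Yago's issue by representation.
The 1/3 is divided into 2 equal shares of 1/6 among Octavio, Soledad.
Octavio is living and takes 1/6.
Soledad predeceased; the 1/6 allotted to Soledad's branch passes to Soledad's issue by representation.
The 1/6 is divided into 2 equal shares of 1/12 among Ximena, Fernando.
Ximena is living and takes 1/12.
Fernando is living and takes 1/12.

Catalina 1/6; Fernando 1/12; Graciela 1/9; Ines 1/18; Joaquin 1/18; Octavio 1/6; Ramiro 1/9; Ursula 1/9; Valentina 1/18; Ximena 1/12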